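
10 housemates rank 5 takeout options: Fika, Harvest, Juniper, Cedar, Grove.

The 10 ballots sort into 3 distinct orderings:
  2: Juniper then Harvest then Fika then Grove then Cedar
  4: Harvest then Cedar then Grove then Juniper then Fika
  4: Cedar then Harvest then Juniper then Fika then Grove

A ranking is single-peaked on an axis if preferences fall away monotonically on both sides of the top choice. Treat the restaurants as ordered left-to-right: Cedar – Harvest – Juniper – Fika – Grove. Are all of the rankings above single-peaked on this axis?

no

Axis positions: Cedar=1, Harvest=2, Juniper=3, Fika=4, Grove=5.
Cluster 1 (peak Juniper at position 3): ranking walks positions 3-2-4-5-1, expanding outward from the peak — single-peaked.
Cluster 2: ranking walks positions 2-1-5-3-4; Grove is ranked above Juniper even though Juniper lies between Grove and the peak Harvest on the axis — preferences dip and rise again. Not single-peaked.
Cluster 3 (peak Cedar at position 1): ranking walks positions 1-2-3-4-5, expanding outward from the peak — single-peaked.
Cluster 2 violates single-peakedness, so the profile is not single-peaked on this axis.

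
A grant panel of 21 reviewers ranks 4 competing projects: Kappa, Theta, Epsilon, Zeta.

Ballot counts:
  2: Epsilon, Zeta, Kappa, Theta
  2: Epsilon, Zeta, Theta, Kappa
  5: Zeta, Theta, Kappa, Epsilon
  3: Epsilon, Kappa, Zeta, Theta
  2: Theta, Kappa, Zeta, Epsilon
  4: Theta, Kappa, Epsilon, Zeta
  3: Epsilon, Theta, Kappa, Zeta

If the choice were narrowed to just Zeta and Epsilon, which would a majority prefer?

Ballots ranking Zeta above Epsilon: 5 + 2 = 7.
Ballots ranking Epsilon above Zeta: 21 − 7 = 14.
Epsilon wins the head-to-head 14–7.

Epsilon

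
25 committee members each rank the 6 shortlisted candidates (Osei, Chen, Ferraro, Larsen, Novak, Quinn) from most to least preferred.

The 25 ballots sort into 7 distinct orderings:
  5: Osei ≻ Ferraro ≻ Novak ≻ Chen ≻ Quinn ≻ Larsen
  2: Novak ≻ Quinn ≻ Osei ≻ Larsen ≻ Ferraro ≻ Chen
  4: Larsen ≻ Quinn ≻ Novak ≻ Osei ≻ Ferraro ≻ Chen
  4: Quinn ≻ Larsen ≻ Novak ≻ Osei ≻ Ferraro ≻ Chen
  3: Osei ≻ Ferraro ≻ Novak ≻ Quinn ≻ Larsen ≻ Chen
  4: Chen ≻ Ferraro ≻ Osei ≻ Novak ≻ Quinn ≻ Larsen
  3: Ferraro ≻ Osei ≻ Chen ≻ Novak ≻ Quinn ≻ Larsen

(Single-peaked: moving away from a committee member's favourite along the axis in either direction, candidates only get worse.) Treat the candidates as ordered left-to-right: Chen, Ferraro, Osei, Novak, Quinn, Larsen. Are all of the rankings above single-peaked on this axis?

Axis positions: Chen=1, Ferraro=2, Osei=3, Novak=4, Quinn=5, Larsen=6.
Bloc 1 (peak Osei at position 3): ranking walks positions 3-2-4-1-5-6, expanding outward from the peak — single-peaked.
Bloc 2 (peak Novak at position 4): ranking walks positions 4-5-3-6-2-1, expanding outward from the peak — single-peaked.
Bloc 3 (peak Larsen at position 6): ranking walks positions 6-5-4-3-2-1, expanding outward from the peak — single-peaked.
Bloc 4 (peak Quinn at position 5): ranking walks positions 5-6-4-3-2-1, expanding outward from the peak — single-peaked.
Bloc 5 (peak Osei at position 3): ranking walks positions 3-2-4-5-6-1, expanding outward from the peak — single-peaked.
Bloc 6 (peak Chen at position 1): ranking walks positions 1-2-3-4-5-6, expanding outward from the peak — single-peaked.
Bloc 7 (peak Ferraro at position 2): ranking walks positions 2-3-1-4-5-6, expanding outward from the peak — single-peaked.
Every ranking is single-peaked on this axis.

yes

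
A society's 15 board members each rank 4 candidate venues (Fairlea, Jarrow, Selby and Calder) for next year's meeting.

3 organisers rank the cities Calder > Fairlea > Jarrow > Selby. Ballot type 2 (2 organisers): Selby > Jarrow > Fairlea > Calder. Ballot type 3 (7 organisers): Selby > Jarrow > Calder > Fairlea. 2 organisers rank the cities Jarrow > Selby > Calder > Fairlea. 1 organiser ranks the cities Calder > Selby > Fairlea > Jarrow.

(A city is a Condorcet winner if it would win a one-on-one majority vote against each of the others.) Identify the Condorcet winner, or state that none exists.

Pairwise majorities:
Fairlea–Jarrow: Jarrow 11–4.
Fairlea vs Selby: Selby, 12–3.
Fairlea vs Calder: Calder, 13–2.
Jarrow vs Selby: Selby wins 10–5.
Jarrow vs Calder: Jarrow wins 11–4.
Selby vs Calder: Selby, 11–4.
Selby beats each of Fairlea, Jarrow, Calder — Selby is the Condorcet winner.

Selby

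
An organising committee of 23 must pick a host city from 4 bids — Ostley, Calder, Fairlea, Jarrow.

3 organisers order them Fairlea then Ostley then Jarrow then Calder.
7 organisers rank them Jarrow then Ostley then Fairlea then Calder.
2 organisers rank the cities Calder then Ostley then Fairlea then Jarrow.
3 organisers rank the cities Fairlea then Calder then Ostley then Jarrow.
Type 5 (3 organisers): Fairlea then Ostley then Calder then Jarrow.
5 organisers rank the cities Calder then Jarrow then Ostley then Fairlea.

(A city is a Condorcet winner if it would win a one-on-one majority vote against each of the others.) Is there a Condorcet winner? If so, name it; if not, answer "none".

Check each pair by majority over 23 ballots:
Ostley vs Calder: Ostley, 13–10.
Ostley vs Fairlea: Ostley wins 14–9.
Ostley vs Jarrow: 11 to 12, Jarrow.
Calder vs Fairlea: Calder preferred on 2+5 = 7 ballots; Fairlea wins 16–7.
Calder–Jarrow: Calder 13–10.
Fairlea vs Jarrow: 11 to 12, Jarrow.
Every city loses at least once (Ostley loses to Jarrow; Calder loses to Ostley; Fairlea loses to Ostley; Jarrow loses to Calder). The majority relation contains the cycle Ostley > Calder > Jarrow > Ostley, so there is no Condorcet winner.

none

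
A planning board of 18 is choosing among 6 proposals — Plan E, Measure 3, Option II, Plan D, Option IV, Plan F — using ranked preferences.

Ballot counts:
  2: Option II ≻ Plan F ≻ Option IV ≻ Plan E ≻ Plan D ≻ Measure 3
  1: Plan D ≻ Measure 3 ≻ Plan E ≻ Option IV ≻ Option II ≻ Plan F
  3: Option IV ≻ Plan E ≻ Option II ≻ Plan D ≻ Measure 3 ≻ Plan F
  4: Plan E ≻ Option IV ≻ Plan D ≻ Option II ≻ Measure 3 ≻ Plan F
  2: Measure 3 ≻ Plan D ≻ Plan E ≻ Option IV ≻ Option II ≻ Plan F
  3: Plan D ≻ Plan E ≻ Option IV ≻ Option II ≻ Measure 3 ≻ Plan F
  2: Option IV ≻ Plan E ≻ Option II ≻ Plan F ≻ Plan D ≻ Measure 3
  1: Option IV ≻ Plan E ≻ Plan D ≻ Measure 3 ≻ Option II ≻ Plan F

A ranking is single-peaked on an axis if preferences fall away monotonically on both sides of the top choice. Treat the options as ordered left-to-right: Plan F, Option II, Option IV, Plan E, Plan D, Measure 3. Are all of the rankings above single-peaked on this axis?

Axis positions: Plan F=1, Option II=2, Option IV=3, Plan E=4, Plan D=5, Measure 3=6.
Ballot type 1 (peak Option II at position 2): ranking walks positions 2-1-3-4-5-6, expanding outward from the peak — single-peaked.
Ballot type 2 (peak Plan D at position 5): ranking walks positions 5-6-4-3-2-1, expanding outward from the peak — single-peaked.
Ballot type 3 (peak Option IV at position 3): ranking walks positions 3-4-2-5-6-1, expanding outward from the peak — single-peaked.
Ballot type 4 (peak Plan E at position 4): ranking walks positions 4-3-5-2-6-1, expanding outward from the peak — single-peaked.
Ballot type 5 (peak Measure 3 at position 6): ranking walks positions 6-5-4-3-2-1, expanding outward from the peak — single-peaked.
Ballot type 6 (peak Plan D at position 5): ranking walks positions 5-4-3-2-6-1, expanding outward from the peak — single-peaked.
Ballot type 7 (peak Option IV at position 3): ranking walks positions 3-4-2-1-5-6, expanding outward from the peak — single-peaked.
Ballot type 8 (peak Option IV at position 3): ranking walks positions 3-4-5-6-2-1, expanding outward from the peak — single-peaked.
Every ranking is single-peaked on this axis.

yes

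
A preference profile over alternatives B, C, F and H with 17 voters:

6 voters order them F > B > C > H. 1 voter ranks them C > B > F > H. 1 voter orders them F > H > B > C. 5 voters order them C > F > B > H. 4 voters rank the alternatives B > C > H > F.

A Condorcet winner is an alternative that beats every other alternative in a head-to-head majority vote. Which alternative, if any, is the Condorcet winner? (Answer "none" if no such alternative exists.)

Pairwise majorities:
B–C: B 11–6.
B vs F: F, 12–5.
B vs H: B, 16–1.
C–F: C 10–7.
C–H: C 16–1.
F vs H: F, 13–4.
Every alternative loses at least once (B loses to F; C loses to B; F loses to C; H loses to B). The majority relation contains the cycle B beats C beats F beats B, so there is no Condorcet winner.

none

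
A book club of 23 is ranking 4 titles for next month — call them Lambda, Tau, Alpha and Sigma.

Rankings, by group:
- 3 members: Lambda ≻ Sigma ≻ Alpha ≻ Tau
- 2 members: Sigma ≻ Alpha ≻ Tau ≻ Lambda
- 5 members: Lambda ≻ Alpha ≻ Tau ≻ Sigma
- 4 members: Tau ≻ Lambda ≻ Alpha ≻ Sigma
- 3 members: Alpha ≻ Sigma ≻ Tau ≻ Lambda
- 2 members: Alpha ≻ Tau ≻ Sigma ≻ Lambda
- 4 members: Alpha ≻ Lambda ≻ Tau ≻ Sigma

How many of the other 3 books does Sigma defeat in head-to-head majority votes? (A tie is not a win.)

0

Sigma against each rival (23 members):
Sigma vs Lambda: 2+3+2 = 7 for Sigma, 16 for Lambda — Lambda by 16–7.
Sigma vs Tau: 3+2+3 = 8 for Sigma, 15 for Tau — Tau by 15–8.
Sigma vs Alpha: Sigma is ranked higher on 3+2 = 5 ballots, Alpha on 18. Alpha wins 18–5.
Sigma beats no one; loses to Lambda, Tau, Alpha — 0 pairwise wins.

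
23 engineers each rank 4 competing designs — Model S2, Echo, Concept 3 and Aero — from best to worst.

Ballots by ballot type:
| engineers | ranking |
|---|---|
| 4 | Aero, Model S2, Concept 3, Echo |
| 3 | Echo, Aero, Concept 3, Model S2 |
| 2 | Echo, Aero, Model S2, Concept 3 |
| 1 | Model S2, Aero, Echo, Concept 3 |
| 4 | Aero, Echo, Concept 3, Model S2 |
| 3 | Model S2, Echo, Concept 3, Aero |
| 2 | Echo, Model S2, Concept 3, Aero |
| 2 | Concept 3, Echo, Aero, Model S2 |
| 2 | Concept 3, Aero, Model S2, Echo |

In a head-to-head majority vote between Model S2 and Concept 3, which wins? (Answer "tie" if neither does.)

Model S2

Ballots ranking Model S2 above Concept 3: 4 + 2 + 1 + 3 + 2 = 12.
Ballots ranking Concept 3 above Model S2: 23 − 12 = 11.
Model S2 wins the head-to-head 12–11.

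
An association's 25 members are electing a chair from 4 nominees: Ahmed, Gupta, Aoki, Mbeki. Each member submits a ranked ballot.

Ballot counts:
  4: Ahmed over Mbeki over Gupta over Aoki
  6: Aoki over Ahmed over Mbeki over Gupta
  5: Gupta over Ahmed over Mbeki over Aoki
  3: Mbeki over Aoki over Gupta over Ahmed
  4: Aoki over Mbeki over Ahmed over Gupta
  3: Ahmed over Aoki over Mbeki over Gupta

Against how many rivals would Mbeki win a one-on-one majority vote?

1

Mbeki against each rival (25 voters):
Mbeki–Ahmed: Ahmed 18–7.
Mbeki–Gupta: Mbeki 20–5.
Mbeki–Aoki: Aoki 13–12.
Mbeki beats Gupta; loses to Ahmed, Aoki — 1 pairwise win.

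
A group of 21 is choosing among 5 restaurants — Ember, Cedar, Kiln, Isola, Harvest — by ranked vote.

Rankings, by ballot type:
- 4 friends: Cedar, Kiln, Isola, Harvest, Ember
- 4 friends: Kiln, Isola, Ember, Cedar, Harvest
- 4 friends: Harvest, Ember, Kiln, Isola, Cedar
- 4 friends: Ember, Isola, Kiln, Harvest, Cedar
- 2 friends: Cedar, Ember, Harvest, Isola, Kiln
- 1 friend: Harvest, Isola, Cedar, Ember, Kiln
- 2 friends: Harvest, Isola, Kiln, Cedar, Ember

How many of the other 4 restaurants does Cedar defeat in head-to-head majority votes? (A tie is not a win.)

0

Cedar against each rival (21 friends):
Cedar vs Ember: 4+2+1+2 = 9 for Cedar, 12 for Ember — Ember by 12–9.
Cedar vs Kiln: Kiln, 14–7.
Cedar vs Isola: 6 to 15, Isola.
Cedar vs Harvest: 4+4+2 = 10 for Cedar, 11 for Harvest — Harvest by 11–10.
Cedar beats no one; loses to Ember, Kiln, Isola, Harvest — 0 pairwise wins.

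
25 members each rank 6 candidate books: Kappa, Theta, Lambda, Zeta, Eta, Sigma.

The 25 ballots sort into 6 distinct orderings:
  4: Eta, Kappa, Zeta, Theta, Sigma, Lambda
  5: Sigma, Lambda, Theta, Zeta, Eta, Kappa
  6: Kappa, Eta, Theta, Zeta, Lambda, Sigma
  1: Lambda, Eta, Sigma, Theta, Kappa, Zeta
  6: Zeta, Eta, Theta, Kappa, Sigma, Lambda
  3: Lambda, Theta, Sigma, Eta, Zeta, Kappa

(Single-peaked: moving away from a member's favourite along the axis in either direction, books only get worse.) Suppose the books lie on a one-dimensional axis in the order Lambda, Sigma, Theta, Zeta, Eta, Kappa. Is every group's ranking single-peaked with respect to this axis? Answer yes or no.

no

Axis positions: Lambda=1, Sigma=2, Theta=3, Zeta=4, Eta=5, Kappa=6.
Group 1 (peak Eta at position 5): ranking walks positions 5-6-4-3-2-1, expanding outward from the peak — single-peaked.
Group 2 (peak Sigma at position 2): ranking walks positions 2-1-3-4-5-6, expanding outward from the peak — single-peaked.
Group 3: ranking walks positions 6-5-3-4-1-2; Theta is ranked above Zeta even though Zeta lies between Theta and the peak Kappa on the axis — preferences dip and rise again. Not single-peaked.
Group 4: ranking walks positions 1-5-2-3-6-4; Eta is ranked above Sigma even though Sigma lies between Eta and the peak Lambda on the axis — preferences dip and rise again. Not single-peaked.
Group 5 (peak Zeta at position 4): ranking walks positions 4-5-3-6-2-1, expanding outward from the peak — single-peaked.
Group 6: ranking walks positions 1-3-2-5-4-6; Theta is ranked above Sigma even though Sigma lies between Theta and the peak Lambda on the axis — preferences dip and rise again. Not single-peaked.
Group 3 violates single-peakedness, so the profile is not single-peaked on this axis.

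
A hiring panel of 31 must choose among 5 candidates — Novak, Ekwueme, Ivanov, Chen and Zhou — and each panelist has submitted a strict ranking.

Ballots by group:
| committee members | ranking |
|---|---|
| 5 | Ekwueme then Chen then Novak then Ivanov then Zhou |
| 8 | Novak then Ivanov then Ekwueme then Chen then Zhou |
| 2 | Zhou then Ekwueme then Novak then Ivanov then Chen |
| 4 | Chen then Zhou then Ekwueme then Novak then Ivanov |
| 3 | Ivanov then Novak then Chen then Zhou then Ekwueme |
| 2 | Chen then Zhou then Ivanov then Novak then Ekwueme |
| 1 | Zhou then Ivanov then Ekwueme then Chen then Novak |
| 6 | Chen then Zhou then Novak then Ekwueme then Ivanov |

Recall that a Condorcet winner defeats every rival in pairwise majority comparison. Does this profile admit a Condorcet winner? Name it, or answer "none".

none

Check each pair by majority over 31 ballots:
Novak vs Ekwueme: Novak wins 19–12.
Novak vs Ivanov: Novak wins 25–6.
Novak vs Chen: Chen wins 18–13.
Novak vs Zhou: Novak is ranked higher on 5+8+3 = 16 ballots, Zhou on 15. Novak wins 16–15.
Ekwueme vs Ivanov: Ekwueme preferred on 5+2+4+6 = 17 ballots; Ekwueme wins 17–14.
Ekwueme vs Chen: Ekwueme preferred on 5+8+2+1 = 16 ballots; Ekwueme wins 16–15.
Ekwueme vs Zhou: 5+8 = 13 for Ekwueme, 18 for Zhou — Zhou by 18–13.
Ivanov vs Chen: Chen wins 17–14.
Ivanov–Zhou: Ivanov 16–15.
Chen vs Zhou: 5+8+4+3+2+6 = 28 for Chen, 3 for Zhou — Chen by 28–3.
Every candidate loses at least once (Novak loses to Chen; Ekwueme loses to Novak; Ivanov loses to Novak; Chen loses to Ekwueme; Zhou loses to Novak). The majority relation contains the cycle Novak → Ekwueme → Chen → Novak, so there is no Condorcet winner.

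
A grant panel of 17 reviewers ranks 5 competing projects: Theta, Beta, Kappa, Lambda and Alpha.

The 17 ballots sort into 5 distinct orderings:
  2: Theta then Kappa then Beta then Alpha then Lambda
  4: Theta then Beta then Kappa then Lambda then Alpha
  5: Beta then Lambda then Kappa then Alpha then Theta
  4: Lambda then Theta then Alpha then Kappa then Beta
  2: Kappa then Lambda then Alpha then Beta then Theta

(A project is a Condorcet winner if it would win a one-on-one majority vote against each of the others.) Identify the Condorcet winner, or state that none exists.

none

Check each pair by majority over 17 ballots:
Theta–Beta: Theta 10–7.
Theta vs Kappa: Theta, 10–7.
Theta–Lambda: Lambda 11–6.
Theta vs Alpha: Theta preferred on 2+4+4 = 10 ballots; Theta wins 10–7.
Beta vs Kappa: 9 to 8, Beta.
Beta vs Lambda: 2+4+5 = 11 for Beta, 6 for Lambda — Beta by 11–6.
Beta–Alpha: Beta 11–6.
Kappa vs Lambda: Lambda, 9–8.
Kappa vs Alpha: 2+4+5+2 = 13 for Kappa, 4 for Alpha — Kappa by 13–4.
Lambda vs Alpha: 15 to 2, Lambda.
Each project drops at least one matchup (Theta loses to Lambda; Beta loses to Theta; Kappa loses to Theta; Lambda loses to Beta; Alpha loses to Theta); the cycle Theta beats Beta beats Lambda beats Theta rules out a Condorcet winner.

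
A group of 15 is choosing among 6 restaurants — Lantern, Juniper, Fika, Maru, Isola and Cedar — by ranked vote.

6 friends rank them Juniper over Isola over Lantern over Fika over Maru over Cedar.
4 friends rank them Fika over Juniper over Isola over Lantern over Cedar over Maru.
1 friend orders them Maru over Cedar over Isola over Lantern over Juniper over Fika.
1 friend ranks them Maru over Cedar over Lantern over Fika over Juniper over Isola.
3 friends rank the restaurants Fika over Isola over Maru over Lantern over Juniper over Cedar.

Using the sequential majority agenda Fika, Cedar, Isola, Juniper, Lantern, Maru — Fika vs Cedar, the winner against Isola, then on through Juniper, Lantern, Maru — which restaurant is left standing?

Round 1: Fika vs Cedar — 13–2, Fika advances.
Round 2: Fika vs Isola — 8–7, Fika advances.
Round 3: Fika vs Juniper — 8–7, Fika advances.
Round 4: Fika vs Lantern — 7–8, Lantern advances.
Round 5: Lantern vs Maru — 10–5, Lantern advances.
The agenda winner is Lantern.

Lantern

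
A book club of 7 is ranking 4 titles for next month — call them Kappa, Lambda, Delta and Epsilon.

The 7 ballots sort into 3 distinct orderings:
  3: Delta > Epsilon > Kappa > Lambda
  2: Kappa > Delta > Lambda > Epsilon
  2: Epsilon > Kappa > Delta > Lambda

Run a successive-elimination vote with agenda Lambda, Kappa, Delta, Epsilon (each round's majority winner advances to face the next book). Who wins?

Epsilon

Round 1: Lambda vs Kappa — 0–7, Kappa advances.
Round 2: Kappa vs Delta — 4–3, Kappa advances.
Round 3: Kappa vs Epsilon — 2–5, Epsilon advances.
Epsilon survives the agenda.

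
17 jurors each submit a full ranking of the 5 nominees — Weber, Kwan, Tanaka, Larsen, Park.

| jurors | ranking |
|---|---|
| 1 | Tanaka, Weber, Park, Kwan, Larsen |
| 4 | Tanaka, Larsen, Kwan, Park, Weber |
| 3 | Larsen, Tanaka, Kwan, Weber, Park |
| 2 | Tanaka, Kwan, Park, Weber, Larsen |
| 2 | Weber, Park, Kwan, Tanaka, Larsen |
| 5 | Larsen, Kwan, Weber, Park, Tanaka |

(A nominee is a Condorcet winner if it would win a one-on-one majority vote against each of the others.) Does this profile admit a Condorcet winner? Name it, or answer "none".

Tanaka

Pairwise majorities:
Weber vs Kwan: Kwan wins 14–3.
Weber vs Tanaka: Tanaka, 10–7.
Weber vs Larsen: Larsen, 12–5.
Weber–Park: Weber 11–6.
Kwan vs Tanaka: Tanaka wins 10–7.
Kwan–Larsen: Larsen 12–5.
Kwan vs Park: Kwan wins 14–3.
Tanaka vs Larsen: Tanaka, 9–8.
Tanaka vs Park: Tanaka, 10–7.
Larsen vs Park: Larsen, 12–5.
Tanaka beats each of Weber, Kwan, Larsen, Park — Tanaka is the Condorcet winner.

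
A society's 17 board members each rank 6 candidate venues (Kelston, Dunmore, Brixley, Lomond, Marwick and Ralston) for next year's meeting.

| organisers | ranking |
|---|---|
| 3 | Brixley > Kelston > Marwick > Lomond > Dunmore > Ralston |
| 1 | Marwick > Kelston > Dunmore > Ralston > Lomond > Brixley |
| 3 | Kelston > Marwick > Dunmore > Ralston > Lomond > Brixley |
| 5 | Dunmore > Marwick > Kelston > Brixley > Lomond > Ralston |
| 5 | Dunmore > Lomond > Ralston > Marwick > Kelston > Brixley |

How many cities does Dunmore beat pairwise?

5

Dunmore against each rival (17 organisers):
Dunmore–Kelston: Dunmore 10–7.
Dunmore vs Brixley: Dunmore wins 14–3.
Dunmore vs Lomond: Dunmore, 14–3.
Dunmore vs Marwick: Dunmore preferred on 5+5 = 10 ballots; Dunmore wins 10–7.
Dunmore vs Ralston: 3+1+3+5+5 = 17 for Dunmore, 0 for Ralston — Dunmore by 17–0.
Dunmore beats Kelston, Brixley, Lomond, Marwick, Ralston — 5 pairwise wins.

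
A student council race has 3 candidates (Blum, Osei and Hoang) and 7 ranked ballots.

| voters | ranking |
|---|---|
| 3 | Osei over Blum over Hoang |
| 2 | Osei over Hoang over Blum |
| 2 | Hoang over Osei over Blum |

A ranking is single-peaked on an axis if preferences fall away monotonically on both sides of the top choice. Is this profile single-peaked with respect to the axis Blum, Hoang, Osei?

Axis positions: Blum=1, Hoang=2, Osei=3.
Faction 1: ranking walks positions 3-1-2; Blum is ranked above Hoang even though Hoang lies between Blum and the peak Osei on the axis — preferences dip and rise again. Not single-peaked.
Faction 2 (peak Osei at position 3): ranking walks positions 3-2-1, expanding outward from the peak — single-peaked.
Faction 3 (peak Hoang at position 2): ranking walks positions 2-3-1, expanding outward from the peak — single-peaked.
Faction 1 violates single-peakedness, so the profile is not single-peaked on this axis.

no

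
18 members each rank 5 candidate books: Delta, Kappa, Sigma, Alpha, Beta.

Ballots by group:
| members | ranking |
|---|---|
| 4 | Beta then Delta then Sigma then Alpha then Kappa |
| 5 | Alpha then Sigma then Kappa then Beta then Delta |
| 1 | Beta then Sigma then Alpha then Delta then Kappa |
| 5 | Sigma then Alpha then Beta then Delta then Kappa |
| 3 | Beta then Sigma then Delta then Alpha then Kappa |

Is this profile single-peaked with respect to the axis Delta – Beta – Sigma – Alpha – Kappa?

Axis positions: Delta=1, Beta=2, Sigma=3, Alpha=4, Kappa=5.
Group 1 (peak Beta at position 2): ranking walks positions 2-1-3-4-5, expanding outward from the peak — single-peaked.
Group 2 (peak Alpha at position 4): ranking walks positions 4-3-5-2-1, expanding outward from the peak — single-peaked.
Group 3 (peak Beta at position 2): ranking walks positions 2-3-4-1-5, expanding outward from the peak — single-peaked.
Group 4 (peak Sigma at position 3): ranking walks positions 3-4-2-1-5, expanding outward from the peak — single-peaked.
Group 5 (peak Beta at position 2): ranking walks positions 2-3-1-4-5, expanding outward from the peak — single-peaked.
Every ranking is single-peaked on this axis.

yes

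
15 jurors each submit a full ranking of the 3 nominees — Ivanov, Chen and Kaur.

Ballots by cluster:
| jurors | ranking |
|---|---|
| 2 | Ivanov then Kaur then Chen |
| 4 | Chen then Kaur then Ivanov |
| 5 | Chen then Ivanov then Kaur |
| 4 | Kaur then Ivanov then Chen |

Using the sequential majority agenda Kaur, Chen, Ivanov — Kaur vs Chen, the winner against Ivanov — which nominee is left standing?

Chen

Round 1: Kaur vs Chen — 6–9, Chen advances.
Round 2: Chen vs Ivanov — 9–6, Chen advances.
Chen survives the agenda.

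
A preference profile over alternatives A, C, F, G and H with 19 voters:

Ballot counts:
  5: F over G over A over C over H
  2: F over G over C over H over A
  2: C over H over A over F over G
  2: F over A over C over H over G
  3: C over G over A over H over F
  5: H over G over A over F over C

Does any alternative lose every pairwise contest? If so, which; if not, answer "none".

none

Pairwise majorities:
A vs C: A wins 12–7.
A vs F: A wins 10–9.
A–G: G 15–4.
A vs H: A wins 10–9.
C–F: F 14–5.
C vs G: C preferred on 2+2+3 = 7 ballots; G wins 12–7.
C vs H: 5+2+2+2+3 = 14 for C, 5 for H — C by 14–5.
F vs G: F, 11–8.
F vs H: F is ranked higher on 5+2+2 = 9 ballots, H on 10. H wins 10–9.
G vs H: G preferred on 5+2+3 = 10 ballots; G wins 10–9.
Every alternative wins at least one matchup (A beats C; C beats H; F beats C; G beats A; H beats F), so there is no Condorcet loser.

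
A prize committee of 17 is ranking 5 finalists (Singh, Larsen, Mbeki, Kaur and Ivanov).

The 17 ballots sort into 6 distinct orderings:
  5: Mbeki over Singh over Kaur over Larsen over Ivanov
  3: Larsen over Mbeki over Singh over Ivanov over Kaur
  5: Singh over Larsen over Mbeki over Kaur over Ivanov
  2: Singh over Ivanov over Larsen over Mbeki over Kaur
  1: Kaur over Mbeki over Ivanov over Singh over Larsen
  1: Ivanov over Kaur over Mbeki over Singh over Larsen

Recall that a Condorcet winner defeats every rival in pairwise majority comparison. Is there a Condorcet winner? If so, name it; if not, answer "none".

Pairwise majorities:
Singh vs Larsen: Singh is ranked higher on 5+5+2+1+1 = 14 ballots, Larsen on 3. Singh wins 14–3.
Singh vs Mbeki: Mbeki, 10–7.
Singh vs Kaur: 15 to 2, Singh.
Singh vs Ivanov: Singh preferred on 5+3+5+2 = 15 ballots; Singh wins 15–2.
Larsen vs Mbeki: Larsen is ranked higher on 3+5+2 = 10 ballots, Mbeki on 7. Larsen wins 10–7.
Larsen vs Kaur: Larsen, 10–7.
Larsen vs Ivanov: Larsen wins 13–4.
Mbeki vs Kaur: Mbeki, 15–2.
Mbeki vs Ivanov: Mbeki, 14–3.
Kaur vs Ivanov: Kaur wins 11–6.
Each nominee drops at least one matchup (Singh loses to Mbeki; Larsen loses to Singh; Mbeki loses to Larsen; Kaur loses to Singh; Ivanov loses to Singh); the cycle Singh > Larsen > Mbeki > Singh rules out a Condorcet winner.

none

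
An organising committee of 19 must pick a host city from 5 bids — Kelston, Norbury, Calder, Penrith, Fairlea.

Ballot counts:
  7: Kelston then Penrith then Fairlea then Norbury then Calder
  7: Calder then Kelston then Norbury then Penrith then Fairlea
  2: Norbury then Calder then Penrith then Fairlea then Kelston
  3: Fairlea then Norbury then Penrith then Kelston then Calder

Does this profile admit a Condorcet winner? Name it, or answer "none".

Kelston

Check each pair by majority over 19 ballots:
Kelston vs Norbury: 14 to 5, Kelston.
Kelston vs Calder: Kelston, 10–9.
Kelston–Penrith: Kelston 14–5.
Kelston vs Fairlea: 14 to 5, Kelston.
Norbury vs Calder: 12 to 7, Norbury.
Norbury vs Penrith: Norbury wins 12–7.
Norbury vs Fairlea: Fairlea, 10–9.
Calder vs Penrith: Penrith, 10–9.
Calder vs Fairlea: Fairlea, 10–9.
Penrith vs Fairlea: 16 to 3, Penrith.
Kelston beats each of Norbury, Calder, Penrith, Fairlea — Kelston is the Condorcet winner.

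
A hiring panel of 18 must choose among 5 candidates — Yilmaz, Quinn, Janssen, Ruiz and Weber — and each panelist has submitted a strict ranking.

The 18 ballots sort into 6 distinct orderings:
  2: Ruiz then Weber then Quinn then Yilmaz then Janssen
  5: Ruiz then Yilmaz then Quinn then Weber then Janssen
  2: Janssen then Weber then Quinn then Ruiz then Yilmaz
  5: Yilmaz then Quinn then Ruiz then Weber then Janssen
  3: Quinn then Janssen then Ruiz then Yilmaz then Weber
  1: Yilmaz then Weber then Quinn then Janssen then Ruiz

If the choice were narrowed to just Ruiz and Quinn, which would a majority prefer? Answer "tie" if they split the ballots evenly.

Ballots ranking Ruiz above Quinn: 2 + 5 = 7.
Ballots ranking Quinn above Ruiz: 18 − 7 = 11.
Quinn wins the head-to-head 11–7.

Quinn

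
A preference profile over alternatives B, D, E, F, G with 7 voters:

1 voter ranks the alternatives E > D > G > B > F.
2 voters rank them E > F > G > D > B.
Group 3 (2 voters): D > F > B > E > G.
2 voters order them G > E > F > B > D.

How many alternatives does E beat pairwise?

4

E against each rival (7 voters):
E vs B: 5 to 2, E.
E vs D: E, 5–2.
E vs F: E, 5–2.
E vs G: 5 to 2, E.
E beats B, D, F, G — 4 pairwise wins.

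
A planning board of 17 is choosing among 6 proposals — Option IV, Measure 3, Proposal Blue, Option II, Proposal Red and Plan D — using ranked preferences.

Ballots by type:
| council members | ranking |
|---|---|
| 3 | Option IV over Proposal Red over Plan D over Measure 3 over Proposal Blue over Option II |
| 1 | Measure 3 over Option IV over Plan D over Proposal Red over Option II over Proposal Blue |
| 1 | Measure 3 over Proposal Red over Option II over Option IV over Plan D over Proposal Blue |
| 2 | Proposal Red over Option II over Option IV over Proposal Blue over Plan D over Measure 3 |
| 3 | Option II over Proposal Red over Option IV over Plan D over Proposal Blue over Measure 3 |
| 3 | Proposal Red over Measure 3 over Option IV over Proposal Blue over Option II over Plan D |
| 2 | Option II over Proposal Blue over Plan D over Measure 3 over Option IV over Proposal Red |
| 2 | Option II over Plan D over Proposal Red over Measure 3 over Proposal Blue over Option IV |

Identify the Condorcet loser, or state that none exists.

Head-to-head results (17 council members):
Option IV–Measure 3: Measure 3 9–8.
Option IV–Proposal Blue: Option IV 13–4.
Option IV vs Option II: Option IV is ranked higher on 3+1+3 = 7 ballots, Option II on 10. Option II wins 10–7.
Option IV vs Proposal Red: Proposal Red, 11–6.
Option IV vs Plan D: Option IV wins 13–4.
Measure 3 vs Proposal Blue: Measure 3 wins 10–7.
Measure 3–Option II: Option II 9–8.
Measure 3 vs Proposal Red: Measure 3 is ranked higher on 1+1+2 = 4 ballots, Proposal Red on 13. Proposal Red wins 13–4.
Measure 3–Plan D: Plan D 12–5.
Proposal Blue vs Option II: Proposal Blue preferred on 3+3 = 6 ballots; Option II wins 11–6.
Proposal Blue vs Proposal Red: Proposal Red, 15–2.
Proposal Blue–Plan D: Plan D 10–7.
Option II vs Proposal Red: Option II preferred on 3+2+2 = 7 ballots; Proposal Red wins 10–7.
Option II vs Plan D: 13 to 4, Option II.
Proposal Red vs Plan D: Proposal Red preferred on 3+1+2+3+3 = 12 ballots; Proposal Red wins 12–5.
Only Proposal Blue has no wins; Proposal Blue is the Condorcet loser.

Proposal Blue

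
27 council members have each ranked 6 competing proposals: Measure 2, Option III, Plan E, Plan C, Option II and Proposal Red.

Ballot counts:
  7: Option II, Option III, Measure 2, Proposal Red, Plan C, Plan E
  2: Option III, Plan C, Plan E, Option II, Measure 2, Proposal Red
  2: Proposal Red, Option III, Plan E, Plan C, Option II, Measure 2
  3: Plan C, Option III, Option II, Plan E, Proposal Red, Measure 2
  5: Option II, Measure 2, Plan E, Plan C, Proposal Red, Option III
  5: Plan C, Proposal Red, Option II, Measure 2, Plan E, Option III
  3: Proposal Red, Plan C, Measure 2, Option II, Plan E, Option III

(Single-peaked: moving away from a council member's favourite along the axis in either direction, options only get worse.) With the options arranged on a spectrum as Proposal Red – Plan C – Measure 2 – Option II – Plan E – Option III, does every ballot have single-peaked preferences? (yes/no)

Axis positions: Proposal Red=1, Plan C=2, Measure 2=3, Option II=4, Plan E=5, Option III=6.
Bloc 1: ranking walks positions 4-6-3-1-2-5; Option III is ranked above Plan E even though Plan E lies between Option III and the peak Option II on the axis — preferences dip and rise again. Not single-peaked.
Bloc 2: ranking walks positions 6-2-5-4-3-1; Plan C is ranked above Plan E even though Plan E lies between Plan C and the peak Option III on the axis — preferences dip and rise again. Not single-peaked.
Bloc 3: ranking walks positions 1-6-5-2-4-3; Option III is ranked above Plan C even though Plan C lies between Option III and the peak Proposal Red on the axis — preferences dip and rise again. Not single-peaked.
Bloc 4: ranking walks positions 2-6-4-5-1-3; Option III is ranked above Measure 2 even though Measure 2 lies between Option III and the peak Plan C on the axis — preferences dip and rise again. Not single-peaked.
Bloc 5 (peak Option II at position 4): ranking walks positions 4-3-5-2-1-6, expanding outward from the peak — single-peaked.
Bloc 6: ranking walks positions 2-1-4-3-5-6; Option II is ranked above Measure 2 even though Measure 2 lies between Option II and the peak Plan C on the axis — preferences dip and rise again. Not single-peaked.
Bloc 7 (peak Proposal Red at position 1): ranking walks positions 1-2-3-4-5-6, expanding outward from the peak — single-peaked.
Bloc 1 violates single-peakedness, so the profile is not single-peaked on this axis.

no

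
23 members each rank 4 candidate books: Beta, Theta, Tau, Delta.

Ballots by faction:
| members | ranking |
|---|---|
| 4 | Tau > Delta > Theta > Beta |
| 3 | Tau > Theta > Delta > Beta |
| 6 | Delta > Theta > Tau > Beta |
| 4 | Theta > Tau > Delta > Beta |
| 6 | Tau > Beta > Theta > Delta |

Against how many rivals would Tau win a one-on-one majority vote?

3

Tau against each rival (23 members):
Tau vs Beta: Tau wins 23–0.
Tau vs Theta: Tau is ranked higher on 4+3+6 = 13 ballots, Theta on 10. Tau wins 13–10.
Tau vs Delta: 17 to 6, Tau.
Tau beats Beta, Theta, Delta — 3 pairwise wins.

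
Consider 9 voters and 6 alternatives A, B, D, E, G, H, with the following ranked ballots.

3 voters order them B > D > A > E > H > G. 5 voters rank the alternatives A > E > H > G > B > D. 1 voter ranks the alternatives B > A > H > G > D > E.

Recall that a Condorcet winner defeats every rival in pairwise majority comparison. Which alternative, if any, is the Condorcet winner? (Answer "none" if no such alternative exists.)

A

Head-to-head results (9 voters):
A vs B: A, 5–4.
A vs D: A wins 6–3.
A vs E: A, 9–0.
A–G: A 9–0.
A vs H: A wins 9–0.
B vs D: B, 9–0.
B vs E: E, 5–4.
B vs G: G wins 5–4.
B vs H: H wins 5–4.
D vs E: E, 5–4.
D–G: G 6–3.
D vs H: H, 6–3.
E vs G: E, 8–1.
E–H: E 8–1.
G vs H: H wins 9–0.
Only A has no losses; A is the Condorcet winner.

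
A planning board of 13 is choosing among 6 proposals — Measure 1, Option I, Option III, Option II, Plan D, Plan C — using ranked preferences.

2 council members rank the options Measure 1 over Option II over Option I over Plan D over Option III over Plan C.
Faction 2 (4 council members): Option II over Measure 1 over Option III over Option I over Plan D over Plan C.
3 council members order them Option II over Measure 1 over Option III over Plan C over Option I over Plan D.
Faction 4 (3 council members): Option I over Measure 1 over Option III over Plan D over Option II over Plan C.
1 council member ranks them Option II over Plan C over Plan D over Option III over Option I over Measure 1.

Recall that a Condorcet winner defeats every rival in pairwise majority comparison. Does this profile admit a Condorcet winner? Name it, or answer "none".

Option II

Check each pair by majority over 13 ballots:
Measure 1 vs Option I: Measure 1, 9–4.
Measure 1 vs Option III: Measure 1, 12–1.
Measure 1 vs Option II: Option II wins 8–5.
Measure 1 vs Plan D: Measure 1, 12–1.
Measure 1–Plan C: Measure 1 12–1.
Option I–Option III: Option III 8–5.
Option I vs Option II: Option II wins 10–3.
Option I vs Plan D: Option I wins 12–1.
Option I–Plan C: Option I 9–4.
Option III vs Option II: Option II wins 10–3.
Option III vs Plan D: Option III, 10–3.
Option III vs Plan C: Option III, 12–1.
Option II vs Plan D: Option II, 10–3.
Option II vs Plan C: Option II wins 13–0.
Plan D–Plan C: Plan D 9–4.
Only Option II has no losses; Option II is the Condorcet winner.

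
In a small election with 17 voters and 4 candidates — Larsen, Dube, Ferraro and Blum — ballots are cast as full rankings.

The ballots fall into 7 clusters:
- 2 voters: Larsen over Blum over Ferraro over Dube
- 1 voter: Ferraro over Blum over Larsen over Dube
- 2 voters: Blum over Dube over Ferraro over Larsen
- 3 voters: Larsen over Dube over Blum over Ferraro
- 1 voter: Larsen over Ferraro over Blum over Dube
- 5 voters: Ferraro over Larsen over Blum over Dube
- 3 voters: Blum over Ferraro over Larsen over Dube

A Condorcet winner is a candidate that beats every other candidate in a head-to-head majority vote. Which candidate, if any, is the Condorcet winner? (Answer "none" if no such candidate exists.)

none

Head-to-head results (17 voters):
Larsen vs Dube: Larsen, 15–2.
Larsen vs Ferraro: Ferraro wins 11–6.
Larsen–Blum: Larsen 11–6.
Dube vs Ferraro: Ferraro wins 12–5.
Dube vs Blum: Blum, 14–3.
Ferraro vs Blum: Blum wins 10–7.
Every candidate loses at least once (Larsen loses to Ferraro; Dube loses to Larsen; Ferraro loses to Blum; Blum loses to Larsen). The majority relation contains the cycle Larsen beats Blum beats Ferraro beats Larsen, so there is no Condorcet winner.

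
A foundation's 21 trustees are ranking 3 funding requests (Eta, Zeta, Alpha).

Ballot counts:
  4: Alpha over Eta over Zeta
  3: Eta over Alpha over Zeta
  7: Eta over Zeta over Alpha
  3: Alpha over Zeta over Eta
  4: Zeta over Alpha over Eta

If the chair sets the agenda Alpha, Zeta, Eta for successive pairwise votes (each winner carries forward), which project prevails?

Eta

Round 1: Alpha vs Zeta — 10–11, Zeta advances.
Round 2: Zeta vs Eta — 7–14, Eta advances.
The agenda winner is Eta.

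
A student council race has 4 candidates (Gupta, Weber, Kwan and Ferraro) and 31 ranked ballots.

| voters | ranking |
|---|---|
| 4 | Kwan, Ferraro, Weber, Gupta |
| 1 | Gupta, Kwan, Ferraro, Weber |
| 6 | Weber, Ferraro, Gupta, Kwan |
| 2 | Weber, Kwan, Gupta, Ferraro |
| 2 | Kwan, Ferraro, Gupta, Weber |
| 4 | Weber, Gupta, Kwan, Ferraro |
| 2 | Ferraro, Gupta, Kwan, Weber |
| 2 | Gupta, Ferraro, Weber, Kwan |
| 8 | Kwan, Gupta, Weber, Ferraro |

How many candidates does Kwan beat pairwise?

Kwan against each rival (31 voters):
Kwan vs Gupta: Kwan is ranked higher on 4+2+2+8 = 16 ballots, Gupta on 15. Kwan wins 16–15.
Kwan vs Weber: Kwan, 17–14.
Kwan vs Ferraro: Kwan, 21–10.
Kwan beats Gupta, Weber, Ferraro — 3 pairwise wins.

3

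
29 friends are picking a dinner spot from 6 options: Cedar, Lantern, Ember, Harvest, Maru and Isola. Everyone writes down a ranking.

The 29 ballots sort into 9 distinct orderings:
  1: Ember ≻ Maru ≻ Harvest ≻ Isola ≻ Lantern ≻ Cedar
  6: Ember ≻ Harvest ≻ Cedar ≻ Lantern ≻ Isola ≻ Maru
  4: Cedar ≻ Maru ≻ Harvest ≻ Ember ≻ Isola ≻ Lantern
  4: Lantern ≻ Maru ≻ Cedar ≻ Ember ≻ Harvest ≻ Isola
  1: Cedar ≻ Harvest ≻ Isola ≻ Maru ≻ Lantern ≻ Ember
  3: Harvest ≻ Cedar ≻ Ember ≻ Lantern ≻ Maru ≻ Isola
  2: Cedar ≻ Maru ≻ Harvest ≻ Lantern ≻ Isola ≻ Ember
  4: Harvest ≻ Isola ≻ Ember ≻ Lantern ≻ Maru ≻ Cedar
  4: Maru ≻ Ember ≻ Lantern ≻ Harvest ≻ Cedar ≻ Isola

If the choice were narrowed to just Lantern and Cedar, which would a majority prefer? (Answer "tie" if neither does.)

Cedar

Ballots ranking Lantern above Cedar: 1 + 4 + 4 + 4 = 13.
Ballots ranking Cedar above Lantern: 29 − 13 = 16.
Cedar wins the head-to-head 16–13.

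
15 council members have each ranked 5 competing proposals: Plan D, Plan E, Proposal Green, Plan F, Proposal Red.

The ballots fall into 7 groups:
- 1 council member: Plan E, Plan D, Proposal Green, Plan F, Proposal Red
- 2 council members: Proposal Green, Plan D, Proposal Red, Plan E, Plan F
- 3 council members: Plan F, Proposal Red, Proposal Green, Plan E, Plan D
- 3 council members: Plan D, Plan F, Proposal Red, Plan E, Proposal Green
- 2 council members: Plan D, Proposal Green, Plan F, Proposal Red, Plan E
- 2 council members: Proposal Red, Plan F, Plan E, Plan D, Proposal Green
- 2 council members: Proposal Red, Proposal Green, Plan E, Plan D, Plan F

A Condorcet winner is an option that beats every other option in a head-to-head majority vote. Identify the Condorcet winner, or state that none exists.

Check each pair by majority over 15 ballots:
Plan D vs Plan E: Plan D is ranked higher on 2+3+2 = 7 ballots, Plan E on 8. Plan E wins 8–7.
Plan D vs Proposal Green: Plan D is ranked higher on 1+3+2+2 = 8 ballots, Proposal Green on 7. Plan D wins 8–7.
Plan D vs Plan F: Plan D is ranked higher on 1+2+3+2+2 = 10 ballots, Plan F on 5. Plan D wins 10–5.
Plan D vs Proposal Red: 8 to 7, Plan D.
Plan E vs Proposal Green: 6 to 9, Proposal Green.
Plan E vs Plan F: 1+2+2 = 5 for Plan E, 10 for Plan F — Plan F by 10–5.
Plan E vs Proposal Red: Plan E preferred on 1 ballot; Proposal Red wins 14–1.
Proposal Green vs Plan F: Proposal Green preferred on 1+2+2+2 = 7 ballots; Plan F wins 8–7.
Proposal Green vs Proposal Red: 5 to 10, Proposal Red.
Plan F vs Proposal Red: Plan F preferred on 1+3+3+2 = 9 ballots; Plan F wins 9–6.
No option is unbeaten: Plan D loses to Plan E; Plan E loses to Proposal Green; Proposal Green loses to Plan D; Plan F loses to Plan D; Proposal Red loses to Plan D. In particular Plan D beats Proposal Green beats Plan E beats Plan D is a majority cycle — no Condorcet winner exists.

none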